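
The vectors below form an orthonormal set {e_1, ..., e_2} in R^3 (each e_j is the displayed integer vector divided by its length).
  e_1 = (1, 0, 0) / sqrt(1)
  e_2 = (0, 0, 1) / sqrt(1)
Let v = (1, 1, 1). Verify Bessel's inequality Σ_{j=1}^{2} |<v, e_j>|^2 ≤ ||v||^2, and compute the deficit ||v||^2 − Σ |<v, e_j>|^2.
Σ |<v, e_j>|^2 = 2; ||v||^2 = 3; deficit = 1

Write each e_j = u_j / sqrt(<u_j, u_j>) where u_j is the displayed integer vector. Then <v, e_j> = <v, u_j> / sqrt(<u_j, u_j>), so |<v, e_j>|^2 = <v, u_j>^2 / <u_j, u_j>.
Coefficients: <v, e_1> = 1/sqrt(1), <v, e_2> = 1/sqrt(1).
Square and sum: Σ |<v, e_j>|^2 = 2.
Compute ||v||^2 = v·v = 3.
Deficit = 3 − 2 = 1 ≥ 0, confirming Bessel's inequality. (The deficit equals ||v − Σ <v,e_j> e_j||^2, the squared distance from v to span{e_j}.)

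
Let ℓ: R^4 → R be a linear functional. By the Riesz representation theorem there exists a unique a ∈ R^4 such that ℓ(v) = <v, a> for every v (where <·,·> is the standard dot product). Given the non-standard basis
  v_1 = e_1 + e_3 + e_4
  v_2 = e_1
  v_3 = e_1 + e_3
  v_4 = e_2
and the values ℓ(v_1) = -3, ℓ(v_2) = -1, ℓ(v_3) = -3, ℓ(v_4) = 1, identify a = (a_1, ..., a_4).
a = (-1, 1, -2, 0)

Write a = (a_1, ..., a_4) in the standard basis. For each basis vector v_i, ℓ(v_i) = <v_i, a> is a linear equation in the a_j's. Collect the n equations into a matrix system V a = ℓ, where row i of V is v_i (expressed in the standard basis). Since V is invertible (lower-triangular with 1s on the diagonal, up to permutation), solve by back-substitution:
  V =
[[1, 0, 1, 1],
 [1, 0, 0, 0],
 [1, 0, 1, 0],
 [0, 1, 0, 0]]
  V a = (-3, -1, -3, 1)
Solving gives a = (-1, 1, -2, 0).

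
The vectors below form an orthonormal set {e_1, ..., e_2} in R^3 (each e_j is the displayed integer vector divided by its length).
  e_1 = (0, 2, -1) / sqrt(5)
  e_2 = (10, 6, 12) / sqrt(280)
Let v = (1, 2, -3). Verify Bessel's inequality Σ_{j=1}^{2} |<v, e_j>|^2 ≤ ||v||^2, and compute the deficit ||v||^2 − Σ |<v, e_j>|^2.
Σ |<v, e_j>|^2 = 21/2; ||v||^2 = 14; deficit = 7/2

Write each e_j = u_j / sqrt(<u_j, u_j>) where u_j is the displayed integer vector. Then <v, e_j> = <v, u_j> / sqrt(<u_j, u_j>), so |<v, e_j>|^2 = <v, u_j>^2 / <u_j, u_j>.
Coefficients: <v, e_1> = 7/sqrt(5), <v, e_2> = -14/sqrt(280).
Square and sum: Σ |<v, e_j>|^2 = 21/2.
Compute ||v||^2 = v·v = 14.
Deficit = 14 − 21/2 = 7/2 ≥ 0, confirming Bessel's inequality. (The deficit equals ||v − Σ <v,e_j> e_j||^2, the squared distance from v to span{e_j}.)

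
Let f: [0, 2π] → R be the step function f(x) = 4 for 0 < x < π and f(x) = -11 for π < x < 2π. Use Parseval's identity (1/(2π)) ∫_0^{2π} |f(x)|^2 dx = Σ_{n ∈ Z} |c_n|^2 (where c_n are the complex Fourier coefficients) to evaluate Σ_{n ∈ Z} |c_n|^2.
Σ |c_n|^2 = 137/2

Parseval equates the L^2 energy of f (normalised by 1/(2π)) with the ℓ^2 sum of its Fourier coefficients: (1/(2π)) ∫_0^{2π} |f|^2 = Σ |c_n|^2.
Compute the left side: (1/(2π)) [∫_0^π 4^2 dx + ∫_π^{2π} (-11)^2 dx] = (1/(2π)) · (16π + 121π) = (16 + 121)/2 = 137/2.
So Σ_{n ∈ Z} |c_n|^2 = 137/2.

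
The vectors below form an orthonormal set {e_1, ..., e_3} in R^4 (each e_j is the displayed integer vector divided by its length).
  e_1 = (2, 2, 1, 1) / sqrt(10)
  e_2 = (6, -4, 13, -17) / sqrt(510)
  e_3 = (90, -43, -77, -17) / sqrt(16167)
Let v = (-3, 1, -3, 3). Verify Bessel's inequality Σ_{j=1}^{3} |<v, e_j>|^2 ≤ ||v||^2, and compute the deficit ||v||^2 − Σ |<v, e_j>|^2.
Σ |<v, e_j>|^2 = 8651/317; ||v||^2 = 28; deficit = 225/317

Write each e_j = u_j / sqrt(<u_j, u_j>) where u_j is the displayed integer vector. Then <v, e_j> = <v, u_j> / sqrt(<u_j, u_j>), so |<v, e_j>|^2 = <v, u_j>^2 / <u_j, u_j>.
Coefficients: <v, e_1> = -4/sqrt(10), <v, e_2> = -112/sqrt(510), <v, e_3> = -133/sqrt(16167).
Square and sum: Σ |<v, e_j>|^2 = 8651/317.
Compute ||v||^2 = v·v = 28.
Deficit = 28 − 8651/317 = 225/317 ≥ 0, confirming Bessel's inequality. (The deficit equals ||v − Σ <v,e_j> e_j||^2, the squared distance from v to span{e_j}.)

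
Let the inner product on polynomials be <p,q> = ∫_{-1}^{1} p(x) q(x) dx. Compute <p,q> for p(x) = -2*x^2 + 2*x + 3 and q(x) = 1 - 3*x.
<p,q> = 2/3

Expand the product: p(x)·q(x) = 6*x^3 - 8*x^2 - 7*x + 3.
∫_{-1}^{1} of each monomial x^k gives [2/(k+1) if k even, 0 if k odd]. Integrating term-by-term (or equivalently evaluating the antiderivative F(x) = 3*x^4/2 - 8*x^3/3 - 7*x^2/2 + 3*x at the endpoints):
  F(1) − F(−1) = -5/3 − (-7/3) = 2/3.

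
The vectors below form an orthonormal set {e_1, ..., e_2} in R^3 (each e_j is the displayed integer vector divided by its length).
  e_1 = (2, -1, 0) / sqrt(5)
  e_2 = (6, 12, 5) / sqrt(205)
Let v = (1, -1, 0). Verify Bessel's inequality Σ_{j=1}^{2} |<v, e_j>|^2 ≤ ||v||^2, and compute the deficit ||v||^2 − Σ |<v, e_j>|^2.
Σ |<v, e_j>|^2 = 81/41; ||v||^2 = 2; deficit = 1/41

Write each e_j = u_j / sqrt(<u_j, u_j>) where u_j is the displayed integer vector. Then <v, e_j> = <v, u_j> / sqrt(<u_j, u_j>), so |<v, e_j>|^2 = <v, u_j>^2 / <u_j, u_j>.
Coefficients: <v, e_1> = 3/sqrt(5), <v, e_2> = -6/sqrt(205).
Square and sum: Σ |<v, e_j>|^2 = 81/41.
Compute ||v||^2 = v·v = 2.
Deficit = 2 − 81/41 = 1/41 ≥ 0, confirming Bessel's inequality. (The deficit equals ||v − Σ <v,e_j> e_j||^2, the squared distance from v to span{e_j}.)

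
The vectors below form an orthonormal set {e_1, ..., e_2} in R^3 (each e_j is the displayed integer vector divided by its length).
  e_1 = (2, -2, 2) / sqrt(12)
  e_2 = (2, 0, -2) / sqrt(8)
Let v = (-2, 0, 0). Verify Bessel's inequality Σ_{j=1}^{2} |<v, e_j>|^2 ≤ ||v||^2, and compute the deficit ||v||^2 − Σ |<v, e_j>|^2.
Σ |<v, e_j>|^2 = 10/3; ||v||^2 = 4; deficit = 2/3

Write each e_j = u_j / sqrt(<u_j, u_j>) where u_j is the displayed integer vector. Then <v, e_j> = <v, u_j> / sqrt(<u_j, u_j>), so |<v, e_j>|^2 = <v, u_j>^2 / <u_j, u_j>.
Coefficients: <v, e_1> = -4/sqrt(12), <v, e_2> = -4/sqrt(8).
Square and sum: Σ |<v, e_j>|^2 = 10/3.
Compute ||v||^2 = v·v = 4.
Deficit = 4 − 10/3 = 2/3 ≥ 0, confirming Bessel's inequality. (The deficit equals ||v − Σ <v,e_j> e_j||^2, the squared distance from v to span{e_j}.)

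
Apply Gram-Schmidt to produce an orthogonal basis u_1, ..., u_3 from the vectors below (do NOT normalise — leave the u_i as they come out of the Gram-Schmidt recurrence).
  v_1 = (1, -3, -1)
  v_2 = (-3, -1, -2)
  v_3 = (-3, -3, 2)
Orthogonal basis:
  u_1 = (1, -3, -1)
  u_2 = (-35/11, -5/11, -20/11)
  u_3 = (-5/3, -5/3, 10/3)

Apply the Gram-Schmidt recurrence
  u_1 = v_1
  u_i = v_i − Σ_{j<i} ((v_i · u_j) / (u_j · u_j)) · u_j.

Step by step this gives:
  u_1 = (1, -3, -1)
  u_2 = (-35/11, -5/11, -20/11)
  u_3 = (-5/3, -5/3, 10/3)

Orthogonality check:
  u_2 · u_1 = 0 (should be 0)
  u_3 · u_1 = 0 (should be 0)
  u_3 · u_2 = 0 (should be 0)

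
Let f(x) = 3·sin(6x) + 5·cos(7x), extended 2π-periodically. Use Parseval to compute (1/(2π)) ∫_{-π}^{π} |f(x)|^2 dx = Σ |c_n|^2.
Σ |c_n|^2 = 17

Expand |f|^2 and use orthogonality of {sin(nx), cos(mx)} on [-π, π]:
  ∫_{-π}^{π} sin(nx)^2 dx = π, ∫ cos(mx)^2 dx = π, and cross terms integrate to 0.
So ∫_{-π}^{π} f(x)^2 dx = 3^2 · π + 5^2 · π = (9 + 25)π.
Divide by 2π: (9 + 25)/2 = 17.
By Parseval, this equals Σ |c_n|^2.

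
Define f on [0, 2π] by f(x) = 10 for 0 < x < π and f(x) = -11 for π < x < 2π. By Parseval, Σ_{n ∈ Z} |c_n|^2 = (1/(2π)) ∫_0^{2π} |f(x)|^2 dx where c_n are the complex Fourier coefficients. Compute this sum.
Σ |c_n|^2 = 221/2

Parseval equates the L^2 energy of f (normalised by 1/(2π)) with the ℓ^2 sum of its Fourier coefficients: (1/(2π)) ∫_0^{2π} |f|^2 = Σ |c_n|^2.
Compute the left side: (1/(2π)) [∫_0^π 10^2 dx + ∫_π^{2π} (-11)^2 dx] = (1/(2π)) · (100π + 121π) = (100 + 121)/2 = 221/2.
So Σ_{n ∈ Z} |c_n|^2 = 221/2.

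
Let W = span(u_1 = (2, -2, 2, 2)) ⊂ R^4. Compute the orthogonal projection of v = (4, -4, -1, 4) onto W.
proj_W(v) = (11/4, -11/4, 11/4, 11/4)

Set up U = [u_1 | ... | u_1] ∈ R^(4×1). The projector onto W = col(U) is P = U (U^T U)^(-1) U^T.
Compute U^T U =
  [16],
and U^T v = (22).
Solve U^T U · c = U^T v for the coefficients: c = (11/8). The projection is proj_W(v) = U c.
Check: (v - proj_W(v)) · u_1 = 0  (should be 0).
Result: proj_W(v) = (11/4, -11/4, 11/4, 11/4).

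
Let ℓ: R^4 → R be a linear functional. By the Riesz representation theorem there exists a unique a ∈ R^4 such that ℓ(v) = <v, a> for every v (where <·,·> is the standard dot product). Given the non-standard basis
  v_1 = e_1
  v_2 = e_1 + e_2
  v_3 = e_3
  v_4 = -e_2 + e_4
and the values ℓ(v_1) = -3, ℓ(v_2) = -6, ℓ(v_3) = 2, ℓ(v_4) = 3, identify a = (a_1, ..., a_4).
a = (-3, -3, 2, 0)

Write a = (a_1, ..., a_4) in the standard basis. For each basis vector v_i, ℓ(v_i) = <v_i, a> is a linear equation in the a_j's. Collect the n equations into a matrix system V a = ℓ, where row i of V is v_i (expressed in the standard basis). Since V is invertible (lower-triangular with 1s on the diagonal, up to permutation), solve by back-substitution:
  V =
[[1, 0, 0, 0],
 [1, 1, 0, 0],
 [0, 0, 1, 0],
 [0, -1, 0, 1]]
  V a = (-3, -6, 2, 3)
Solving gives a = (-3, -3, 2, 0).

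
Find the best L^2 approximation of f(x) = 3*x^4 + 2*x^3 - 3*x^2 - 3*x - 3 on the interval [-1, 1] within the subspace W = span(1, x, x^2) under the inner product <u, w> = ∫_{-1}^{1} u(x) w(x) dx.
g(x) = -3*x^2/7 - 9*x/5 - 114/35

The best approximation g ∈ W is the orthogonal projection of f onto W. Writing g = a_0 + a_1 x + a_2 x^2, the coefficients solve the normal equations G · a = b where
  G_{ij} = <φ_i, φ_j> and b_i = <f, φ_i>, with φ_0 = 1, φ_1 = x, φ_2 = x^2.
G =
  [2, 0, 2/3]
  [0, 2/3, 0]
  [2/3, 0, 2/5],
b = (-34/5, -6/5, -82/35).
Solving gives a_0 = -114/35, a_1 = -9/5, a_2 = -3/7, so
  g(x) = -3*x^2/7 - 9*x/5 - 114/35.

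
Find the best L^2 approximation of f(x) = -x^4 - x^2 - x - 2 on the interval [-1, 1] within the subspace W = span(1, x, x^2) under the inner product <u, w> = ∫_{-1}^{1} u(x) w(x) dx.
g(x) = -13*x^2/7 - x - 67/35

The best approximation g ∈ W is the orthogonal projection of f onto W. Writing g = a_0 + a_1 x + a_2 x^2, the coefficients solve the normal equations G · a = b where
  G_{ij} = <φ_i, φ_j> and b_i = <f, φ_i>, with φ_0 = 1, φ_1 = x, φ_2 = x^2.
G =
  [2, 0, 2/3]
  [0, 2/3, 0]
  [2/3, 0, 2/5],
b = (-76/15, -2/3, -212/105).
Solving gives a_0 = -67/35, a_1 = -1, a_2 = -13/7, so
  g(x) = -13*x^2/7 - x - 67/35.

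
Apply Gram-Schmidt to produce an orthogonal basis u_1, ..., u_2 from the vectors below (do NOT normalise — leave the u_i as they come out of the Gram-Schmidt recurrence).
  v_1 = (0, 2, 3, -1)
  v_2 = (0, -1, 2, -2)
Orthogonal basis:
  u_1 = (0, 2, 3, -1)
  u_2 = (0, -13/7, 5/7, -11/7)

Apply the Gram-Schmidt recurrence
  u_1 = v_1
  u_i = v_i − Σ_{j<i} ((v_i · u_j) / (u_j · u_j)) · u_j.

Step by step this gives:
  u_1 = (0, 2, 3, -1)
  u_2 = (0, -13/7, 5/7, -11/7)

Orthogonality check:
  u_2 · u_1 = 0 (should be 0)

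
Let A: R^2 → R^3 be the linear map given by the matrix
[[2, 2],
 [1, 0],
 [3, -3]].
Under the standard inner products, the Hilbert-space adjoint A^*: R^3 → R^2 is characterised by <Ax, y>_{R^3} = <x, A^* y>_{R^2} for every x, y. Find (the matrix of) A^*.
A^* = A^T =
[[2, 1, 3],
 [2, 0, -3]]

For real matrices with standard dot products, the defining identity <Ax, y> = <x, A^* y> gives (Ax)^T y = x^T (A^*) y, i.e. x^T A^T y = x^T (A^*) y. Since this holds for all x, y, we must have A^* = A^T. Therefore
A^* =
[[2, 1, 3],
 [2, 0, -3]].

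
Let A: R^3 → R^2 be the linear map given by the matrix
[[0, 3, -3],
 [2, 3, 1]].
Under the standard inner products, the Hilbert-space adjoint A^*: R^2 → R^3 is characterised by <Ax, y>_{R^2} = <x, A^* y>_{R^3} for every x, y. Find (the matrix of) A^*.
A^* = A^T =
[[0, 2],
 [3, 3],
 [-3, 1]]

For real matrices with standard dot products, the defining identity <Ax, y> = <x, A^* y> gives (Ax)^T y = x^T (A^*) y, i.e. x^T A^T y = x^T (A^*) y. Since this holds for all x, y, we must have A^* = A^T. Therefore
A^* =
[[0, 2],
 [3, 3],
 [-3, 1]].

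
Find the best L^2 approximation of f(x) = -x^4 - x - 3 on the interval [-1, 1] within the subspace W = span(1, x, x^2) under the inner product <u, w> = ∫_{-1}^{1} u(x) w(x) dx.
g(x) = -6*x^2/7 - x - 102/35

The best approximation g ∈ W is the orthogonal projection of f onto W. Writing g = a_0 + a_1 x + a_2 x^2, the coefficients solve the normal equations G · a = b where
  G_{ij} = <φ_i, φ_j> and b_i = <f, φ_i>, with φ_0 = 1, φ_1 = x, φ_2 = x^2.
G =
  [2, 0, 2/3]
  [0, 2/3, 0]
  [2/3, 0, 2/5],
b = (-32/5, -2/3, -16/7).
Solving gives a_0 = -102/35, a_1 = -1, a_2 = -6/7, so
  g(x) = -6*x^2/7 - x - 102/35.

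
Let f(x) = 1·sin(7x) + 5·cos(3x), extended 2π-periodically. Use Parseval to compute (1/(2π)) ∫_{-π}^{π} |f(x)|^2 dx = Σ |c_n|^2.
Σ |c_n|^2 = 13

Expand |f|^2 and use orthogonality of {sin(nx), cos(mx)} on [-π, π]:
  ∫_{-π}^{π} sin(nx)^2 dx = π, ∫ cos(mx)^2 dx = π, and cross terms integrate to 0.
So ∫_{-π}^{π} f(x)^2 dx = 1^2 · π + 5^2 · π = (1 + 25)π.
Divide by 2π: (1 + 25)/2 = 13.
By Parseval, this equals Σ |c_n|^2.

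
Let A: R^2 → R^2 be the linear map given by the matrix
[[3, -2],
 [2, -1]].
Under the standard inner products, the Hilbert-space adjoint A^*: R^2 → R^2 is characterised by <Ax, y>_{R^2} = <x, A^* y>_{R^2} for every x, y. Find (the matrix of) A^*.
A^* = A^T =
[[3, 2],
 [-2, -1]]

For real matrices with standard dot products, the defining identity <Ax, y> = <x, A^* y> gives (Ax)^T y = x^T (A^*) y, i.e. x^T A^T y = x^T (A^*) y. Since this holds for all x, y, we must have A^* = A^T. Therefore
A^* =
[[3, 2],
 [-2, -1]].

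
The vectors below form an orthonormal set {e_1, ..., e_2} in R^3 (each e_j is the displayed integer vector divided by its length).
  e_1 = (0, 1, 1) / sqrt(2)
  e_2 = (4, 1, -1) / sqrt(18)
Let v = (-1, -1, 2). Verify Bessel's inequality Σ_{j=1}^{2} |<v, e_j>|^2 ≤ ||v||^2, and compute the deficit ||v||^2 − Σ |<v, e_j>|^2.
Σ |<v, e_j>|^2 = 29/9; ||v||^2 = 6; deficit = 25/9

Write each e_j = u_j / sqrt(<u_j, u_j>) where u_j is the displayed integer vector. Then <v, e_j> = <v, u_j> / sqrt(<u_j, u_j>), so |<v, e_j>|^2 = <v, u_j>^2 / <u_j, u_j>.
Coefficients: <v, e_1> = 1/sqrt(2), <v, e_2> = -7/sqrt(18).
Square and sum: Σ |<v, e_j>|^2 = 29/9.
Compute ||v||^2 = v·v = 6.
Deficit = 6 − 29/9 = 25/9 ≥ 0, confirming Bessel's inequality. (The deficit equals ||v − Σ <v,e_j> e_j||^2, the squared distance from v to span{e_j}.)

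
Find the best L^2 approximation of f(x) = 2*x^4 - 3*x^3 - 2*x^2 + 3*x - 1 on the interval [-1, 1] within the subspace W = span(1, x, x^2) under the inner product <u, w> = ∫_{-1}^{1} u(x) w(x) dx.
g(x) = -2*x^2/7 + 6*x/5 - 41/35

The best approximation g ∈ W is the orthogonal projection of f onto W. Writing g = a_0 + a_1 x + a_2 x^2, the coefficients solve the normal equations G · a = b where
  G_{ij} = <φ_i, φ_j> and b_i = <f, φ_i>, with φ_0 = 1, φ_1 = x, φ_2 = x^2.
G =
  [2, 0, 2/3]
  [0, 2/3, 0]
  [2/3, 0, 2/5],
b = (-38/15, 4/5, -94/105).
Solving gives a_0 = -41/35, a_1 = 6/5, a_2 = -2/7, so
  g(x) = -2*x^2/7 + 6*x/5 - 41/35.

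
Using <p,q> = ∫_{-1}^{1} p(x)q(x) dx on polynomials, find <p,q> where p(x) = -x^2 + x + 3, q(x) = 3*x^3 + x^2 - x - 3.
<p,q> = -208/15

Expand the product: p(x)·q(x) = -3*x^5 + 2*x^4 + 11*x^3 + 5*x^2 - 6*x - 9.
∫_{-1}^{1} of each monomial x^k gives [2/(k+1) if k even, 0 if k odd]. Integrating term-by-term (or equivalently evaluating the antiderivative F(x) = -x^6/2 + 2*x^5/5 + 11*x^4/4 + 5*x^3/3 - 3*x^2 - 9*x at the endpoints):
  F(1) − F(−1) = -461/60 − (371/60) = -208/15.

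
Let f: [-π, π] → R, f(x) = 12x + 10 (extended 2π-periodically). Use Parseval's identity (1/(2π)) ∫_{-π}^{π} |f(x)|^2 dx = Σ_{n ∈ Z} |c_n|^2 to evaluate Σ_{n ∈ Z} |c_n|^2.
Σ |c_n|^2 = 48π^2 + 100

Expand and integrate term by term over [-π, π]:
  ∫ (12x)^2 dx = 144·(2π^3/3); ∫ 2·12·(10)·x dx = 0 (odd integrand); ∫ 10^2 dx = 100·2π.
So (1/(2π)) ∫_{-π}^{π} (12x + 10)^2 dx = 144π^2/3 + 100 = 48π^2 + 100.
Parseval ⇒ Σ |c_n|^2 = 48π^2 + 100.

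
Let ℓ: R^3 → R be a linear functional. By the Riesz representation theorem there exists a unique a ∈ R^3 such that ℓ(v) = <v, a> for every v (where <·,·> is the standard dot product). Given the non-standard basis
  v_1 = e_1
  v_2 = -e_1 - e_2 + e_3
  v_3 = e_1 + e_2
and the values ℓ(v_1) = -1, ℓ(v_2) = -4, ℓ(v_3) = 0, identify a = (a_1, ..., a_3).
a = (-1, 1, -4)

Write a = (a_1, ..., a_3) in the standard basis. For each basis vector v_i, ℓ(v_i) = <v_i, a> is a linear equation in the a_j's. Collect the n equations into a matrix system V a = ℓ, where row i of V is v_i (expressed in the standard basis). Since V is invertible (lower-triangular with 1s on the diagonal, up to permutation), solve by back-substitution:
  V =
[[1, 0, 0],
 [-1, -1, 1],
 [1, 1, 0]]
  V a = (-1, -4, 0)
Solving gives a = (-1, 1, -4).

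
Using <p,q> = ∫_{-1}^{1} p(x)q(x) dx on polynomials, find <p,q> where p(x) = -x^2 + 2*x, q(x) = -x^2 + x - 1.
<p,q> = 12/5

Expand the product: p(x)·q(x) = x^4 - 3*x^3 + 3*x^2 - 2*x.
∫_{-1}^{1} of each monomial x^k gives [2/(k+1) if k even, 0 if k odd]. Integrating term-by-term (or equivalently evaluating the antiderivative F(x) = x^5/5 - 3*x^4/4 + x^3 - x^2 at the endpoints):
  F(1) − F(−1) = -11/20 − (-59/20) = 12/5.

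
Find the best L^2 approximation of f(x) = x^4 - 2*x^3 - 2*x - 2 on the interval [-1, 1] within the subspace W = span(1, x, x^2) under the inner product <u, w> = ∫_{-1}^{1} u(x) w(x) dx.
g(x) = 6*x^2/7 - 16*x/5 - 73/35

The best approximation g ∈ W is the orthogonal projection of f onto W. Writing g = a_0 + a_1 x + a_2 x^2, the coefficients solve the normal equations G · a = b where
  G_{ij} = <φ_i, φ_j> and b_i = <f, φ_i>, with φ_0 = 1, φ_1 = x, φ_2 = x^2.
G =
  [2, 0, 2/3]
  [0, 2/3, 0]
  [2/3, 0, 2/5],
b = (-18/5, -32/15, -22/21).
Solving gives a_0 = -73/35, a_1 = -16/5, a_2 = 6/7, so
  g(x) = 6*x^2/7 - 16*x/5 - 73/35.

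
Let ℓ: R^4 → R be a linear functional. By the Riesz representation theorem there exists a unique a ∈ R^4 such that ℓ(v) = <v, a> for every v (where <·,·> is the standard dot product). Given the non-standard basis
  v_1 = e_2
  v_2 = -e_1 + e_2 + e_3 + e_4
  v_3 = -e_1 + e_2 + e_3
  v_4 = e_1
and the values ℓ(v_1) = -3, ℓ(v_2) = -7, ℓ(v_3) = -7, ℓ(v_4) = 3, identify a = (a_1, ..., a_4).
a = (3, -3, -1, 0)

Write a = (a_1, ..., a_4) in the standard basis. For each basis vector v_i, ℓ(v_i) = <v_i, a> is a linear equation in the a_j's. Collect the n equations into a matrix system V a = ℓ, where row i of V is v_i (expressed in the standard basis). Since V is invertible (lower-triangular with 1s on the diagonal, up to permutation), solve by back-substitution:
  V =
[[0, 1, 0, 0],
 [-1, 1, 1, 1],
 [-1, 1, 1, 0],
 [1, 0, 0, 0]]
  V a = (-3, -7, -7, 3)
Solving gives a = (3, -3, -1, 0).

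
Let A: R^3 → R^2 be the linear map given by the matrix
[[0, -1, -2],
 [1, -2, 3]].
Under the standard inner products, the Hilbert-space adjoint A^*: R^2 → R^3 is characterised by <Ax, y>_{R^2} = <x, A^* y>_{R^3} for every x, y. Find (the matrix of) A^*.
A^* = A^T =
[[0, 1],
 [-1, -2],
 [-2, 3]]

For real matrices with standard dot products, the defining identity <Ax, y> = <x, A^* y> gives (Ax)^T y = x^T (A^*) y, i.e. x^T A^T y = x^T (A^*) y. Since this holds for all x, y, we must have A^* = A^T. Therefore
A^* =
[[0, 1],
 [-1, -2],
 [-2, 3]].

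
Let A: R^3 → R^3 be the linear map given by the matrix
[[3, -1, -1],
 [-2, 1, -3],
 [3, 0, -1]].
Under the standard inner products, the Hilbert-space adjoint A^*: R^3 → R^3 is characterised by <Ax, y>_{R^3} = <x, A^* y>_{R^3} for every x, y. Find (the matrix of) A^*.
A^* = A^T =
[[3, -2, 3],
 [-1, 1, 0],
 [-1, -3, -1]]

For real matrices with standard dot products, the defining identity <Ax, y> = <x, A^* y> gives (Ax)^T y = x^T (A^*) y, i.e. x^T A^T y = x^T (A^*) y. Since this holds for all x, y, we must have A^* = A^T. Therefore
A^* =
[[3, -2, 3],
 [-1, 1, 0],
 [-1, -3, -1]].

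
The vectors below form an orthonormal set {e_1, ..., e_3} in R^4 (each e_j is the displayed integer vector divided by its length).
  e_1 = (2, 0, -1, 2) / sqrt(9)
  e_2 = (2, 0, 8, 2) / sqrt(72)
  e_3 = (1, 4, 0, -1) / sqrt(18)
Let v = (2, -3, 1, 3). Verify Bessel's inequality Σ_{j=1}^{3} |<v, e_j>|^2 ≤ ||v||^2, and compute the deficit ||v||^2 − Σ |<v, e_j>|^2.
Σ |<v, e_j>|^2 = 206/9; ||v||^2 = 23; deficit = 1/9

Write each e_j = u_j / sqrt(<u_j, u_j>) where u_j is the displayed integer vector. Then <v, e_j> = <v, u_j> / sqrt(<u_j, u_j>), so |<v, e_j>|^2 = <v, u_j>^2 / <u_j, u_j>.
Coefficients: <v, e_1> = 9/sqrt(9), <v, e_2> = 18/sqrt(72), <v, e_3> = -13/sqrt(18).
Square and sum: Σ |<v, e_j>|^2 = 206/9.
Compute ||v||^2 = v·v = 23.
Deficit = 23 − 206/9 = 1/9 ≥ 0, confirming Bessel's inequality. (The deficit equals ||v − Σ <v,e_j> e_j||^2, the squared distance from v to span{e_j}.)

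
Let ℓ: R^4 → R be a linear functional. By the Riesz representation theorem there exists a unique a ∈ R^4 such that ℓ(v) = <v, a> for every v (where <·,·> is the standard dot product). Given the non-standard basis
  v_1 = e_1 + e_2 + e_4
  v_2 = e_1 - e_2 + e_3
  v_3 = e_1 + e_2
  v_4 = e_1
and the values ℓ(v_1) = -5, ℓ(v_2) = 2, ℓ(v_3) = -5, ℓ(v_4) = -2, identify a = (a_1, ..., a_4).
a = (-2, -3, 1, 0)

Write a = (a_1, ..., a_4) in the standard basis. For each basis vector v_i, ℓ(v_i) = <v_i, a> is a linear equation in the a_j's. Collect the n equations into a matrix system V a = ℓ, where row i of V is v_i (expressed in the standard basis). Since V is invertible (lower-triangular with 1s on the diagonal, up to permutation), solve by back-substitution:
  V =
[[1, 1, 0, 1],
 [1, -1, 1, 0],
 [1, 1, 0, 0],
 [1, 0, 0, 0]]
  V a = (-5, 2, -5, -2)
Solving gives a = (-2, -3, 1, 0).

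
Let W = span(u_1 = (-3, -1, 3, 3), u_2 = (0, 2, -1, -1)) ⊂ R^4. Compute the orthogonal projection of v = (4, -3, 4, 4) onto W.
proj_W(v) = (33/52, -261/52, 103/52, 103/52)

Set up U = [u_1 | ... | u_2] ∈ R^(4×2). The projector onto W = col(U) is P = U (U^T U)^(-1) U^T.
Compute U^T U =
  [28, -8]
  [-8, 6],
and U^T v = (15, -14).
Solve U^T U · c = U^T v for the coefficients: c = (-11/52, -34/13). The projection is proj_W(v) = U c.
Check: (v - proj_W(v)) · u_1 = 0  (should be 0).
Check: (v - proj_W(v)) · u_2 = 0  (should be 0).
Result: proj_W(v) = (33/52, -261/52, 103/52, 103/52).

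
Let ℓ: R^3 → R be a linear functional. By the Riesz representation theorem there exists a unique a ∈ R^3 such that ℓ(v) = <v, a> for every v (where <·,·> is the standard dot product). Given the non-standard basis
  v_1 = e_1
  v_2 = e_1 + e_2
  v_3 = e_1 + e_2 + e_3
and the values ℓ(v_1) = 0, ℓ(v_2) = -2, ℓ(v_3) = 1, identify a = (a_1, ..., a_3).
a = (0, -2, 3)

Write a = (a_1, ..., a_3) in the standard basis. For each basis vector v_i, ℓ(v_i) = <v_i, a> is a linear equation in the a_j's. Collect the n equations into a matrix system V a = ℓ, where row i of V is v_i (expressed in the standard basis). Since V is invertible (lower-triangular with 1s on the diagonal, up to permutation), solve by back-substitution:
  V =
[[1, 0, 0],
 [1, 1, 0],
 [1, 1, 1]]
  V a = (0, -2, 1)
Solving gives a = (0, -2, 3).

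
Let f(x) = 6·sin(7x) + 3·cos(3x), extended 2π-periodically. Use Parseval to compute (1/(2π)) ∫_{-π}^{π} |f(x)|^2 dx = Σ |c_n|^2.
Σ |c_n|^2 = 45/2

Expand |f|^2 and use orthogonality of {sin(nx), cos(mx)} on [-π, π]:
  ∫_{-π}^{π} sin(nx)^2 dx = π, ∫ cos(mx)^2 dx = π, and cross terms integrate to 0.
So ∫_{-π}^{π} f(x)^2 dx = 6^2 · π + 3^2 · π = (36 + 9)π.
Divide by 2π: (36 + 9)/2 = 45/2.
By Parseval, this equals Σ |c_n|^2.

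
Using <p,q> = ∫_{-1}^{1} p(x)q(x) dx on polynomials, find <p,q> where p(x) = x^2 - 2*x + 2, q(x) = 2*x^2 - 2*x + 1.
<p,q> = 54/5

Expand the product: p(x)·q(x) = 2*x^4 - 6*x^3 + 9*x^2 - 6*x + 2.
∫_{-1}^{1} of each monomial x^k gives [2/(k+1) if k even, 0 if k odd]. Integrating term-by-term (or equivalently evaluating the antiderivative F(x) = 2*x^5/5 - 3*x^4/2 + 3*x^3 - 3*x^2 + 2*x at the endpoints):
  F(1) − F(−1) = 9/10 − (-99/10) = 54/5.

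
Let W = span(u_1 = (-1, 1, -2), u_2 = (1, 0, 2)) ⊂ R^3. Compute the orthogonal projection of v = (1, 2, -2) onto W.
proj_W(v) = (-3/5, 2, -6/5)

Set up U = [u_1 | ... | u_2] ∈ R^(3×2). The projector onto W = col(U) is P = U (U^T U)^(-1) U^T.
Compute U^T U =
  [6, -5]
  [-5, 5],
and U^T v = (5, -3).
Solve U^T U · c = U^T v for the coefficients: c = (2, 7/5). The projection is proj_W(v) = U c.
Check: (v - proj_W(v)) · u_1 = 0  (should be 0).
Check: (v - proj_W(v)) · u_2 = 0  (should be 0).
Result: proj_W(v) = (-3/5, 2, -6/5).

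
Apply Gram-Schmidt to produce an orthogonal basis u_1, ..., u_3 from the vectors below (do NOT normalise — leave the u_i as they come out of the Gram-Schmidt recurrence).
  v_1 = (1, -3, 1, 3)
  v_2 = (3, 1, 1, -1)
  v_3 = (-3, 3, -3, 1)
Orthogonal basis:
  u_1 = (1, -3, 1, 3)
  u_2 = (31/10, 7/10, 11/10, -7/10)
  u_3 = (32/59, 110/59, -80/59, 126/59)

Apply the Gram-Schmidt recurrence
  u_1 = v_1
  u_i = v_i − Σ_{j<i} ((v_i · u_j) / (u_j · u_j)) · u_j.

Step by step this gives:
  u_1 = (1, -3, 1, 3)
  u_2 = (31/10, 7/10, 11/10, -7/10)
  u_3 = (32/59, 110/59, -80/59, 126/59)

Orthogonality check:
  u_2 · u_1 = 0 (should be 0)
  u_3 · u_1 = 0 (should be 0)
  u_3 · u_2 = 0 (should be 0)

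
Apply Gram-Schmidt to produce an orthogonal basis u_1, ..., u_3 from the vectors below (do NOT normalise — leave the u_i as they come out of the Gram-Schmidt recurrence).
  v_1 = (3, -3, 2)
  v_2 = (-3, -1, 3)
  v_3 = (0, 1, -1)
Orthogonal basis:
  u_1 = (3, -3, 2)
  u_2 = (-3, -1, 3)
  u_3 = (21/418, 45/418, 18/209)

Apply the Gram-Schmidt recurrence
  u_1 = v_1
  u_i = v_i − Σ_{j<i} ((v_i · u_j) / (u_j · u_j)) · u_j.

Step by step this gives:
  u_1 = (3, -3, 2)
  u_2 = (-3, -1, 3)
  u_3 = (21/418, 45/418, 18/209)

Orthogonality check:
  u_2 · u_1 = 0 (should be 0)
  u_3 · u_1 = 0 (should be 0)
  u_3 · u_2 = 0 (should be 0)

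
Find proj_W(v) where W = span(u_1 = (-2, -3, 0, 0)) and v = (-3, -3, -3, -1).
proj_W(v) = (-30/13, -45/13, 0, 0)

Set up U = [u_1 | ... | u_1] ∈ R^(4×1). The projector onto W = col(U) is P = U (U^T U)^(-1) U^T.
Compute U^T U =
  [13],
and U^T v = (15).
Solve U^T U · c = U^T v for the coefficients: c = (15/13). The projection is proj_W(v) = U c.
Check: (v - proj_W(v)) · u_1 = 0  (should be 0).
Result: proj_W(v) = (-30/13, -45/13, 0, 0).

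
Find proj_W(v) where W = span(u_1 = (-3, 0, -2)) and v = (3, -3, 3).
proj_W(v) = (45/13, 0, 30/13)

Set up U = [u_1 | ... | u_1] ∈ R^(3×1). The projector onto W = col(U) is P = U (U^T U)^(-1) U^T.
Compute U^T U =
  [13],
and U^T v = (-15).
Solve U^T U · c = U^T v for the coefficients: c = (-15/13). The projection is proj_W(v) = U c.
Check: (v - proj_W(v)) · u_1 = 0  (should be 0).
Result: proj_W(v) = (45/13, 0, 30/13).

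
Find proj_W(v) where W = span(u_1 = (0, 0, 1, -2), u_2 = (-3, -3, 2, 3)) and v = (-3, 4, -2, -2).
proj_W(v) = (171/139, 171/139, -104/139, -191/139)

Set up U = [u_1 | ... | u_2] ∈ R^(4×2). The projector onto W = col(U) is P = U (U^T U)^(-1) U^T.
Compute U^T U =
  [5, -4]
  [-4, 31],
and U^T v = (2, -13).
Solve U^T U · c = U^T v for the coefficients: c = (10/139, -57/139). The projection is proj_W(v) = U c.
Check: (v - proj_W(v)) · u_1 = 0  (should be 0).
Check: (v - proj_W(v)) · u_2 = 0  (should be 0).
Result: proj_W(v) = (171/139, 171/139, -104/139, -191/139).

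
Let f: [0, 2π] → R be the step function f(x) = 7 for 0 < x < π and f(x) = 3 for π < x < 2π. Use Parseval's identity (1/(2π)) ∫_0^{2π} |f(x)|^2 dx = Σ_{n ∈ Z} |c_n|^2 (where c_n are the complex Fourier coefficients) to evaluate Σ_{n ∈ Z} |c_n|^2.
Σ |c_n|^2 = 29

Parseval equates the L^2 energy of f (normalised by 1/(2π)) with the ℓ^2 sum of its Fourier coefficients: (1/(2π)) ∫_0^{2π} |f|^2 = Σ |c_n|^2.
Compute the left side: (1/(2π)) [∫_0^π 7^2 dx + ∫_π^{2π} 3^2 dx] = (1/(2π)) · (49π + 9π) = (49 + 9)/2 = 29.
So Σ_{n ∈ Z} |c_n|^2 = 29.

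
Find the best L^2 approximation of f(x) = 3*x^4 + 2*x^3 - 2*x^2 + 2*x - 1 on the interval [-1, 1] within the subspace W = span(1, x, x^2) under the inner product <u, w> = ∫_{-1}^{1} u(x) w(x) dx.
g(x) = 4*x^2/7 + 16*x/5 - 44/35

The best approximation g ∈ W is the orthogonal projection of f onto W. Writing g = a_0 + a_1 x + a_2 x^2, the coefficients solve the normal equations G · a = b where
  G_{ij} = <φ_i, φ_j> and b_i = <f, φ_i>, with φ_0 = 1, φ_1 = x, φ_2 = x^2.
G =
  [2, 0, 2/3]
  [0, 2/3, 0]
  [2/3, 0, 2/5],
b = (-32/15, 32/15, -64/105).
Solving gives a_0 = -44/35, a_1 = 16/5, a_2 = 4/7, so
  g(x) = 4*x^2/7 + 16*x/5 - 44/35.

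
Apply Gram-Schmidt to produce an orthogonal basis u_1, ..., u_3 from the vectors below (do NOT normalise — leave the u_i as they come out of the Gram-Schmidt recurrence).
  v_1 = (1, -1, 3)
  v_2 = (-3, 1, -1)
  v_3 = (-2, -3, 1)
Orthogonal basis:
  u_1 = (1, -1, 3)
  u_2 = (-26/11, 4/11, 10/11)
  u_3 = (-13/18, -26/9, -13/18)

Apply the Gram-Schmidt recurrence
  u_1 = v_1
  u_i = v_i − Σ_{j<i} ((v_i · u_j) / (u_j · u_j)) · u_j.

Step by step this gives:
  u_1 = (1, -1, 3)
  u_2 = (-26/11, 4/11, 10/11)
  u_3 = (-13/18, -26/9, -13/18)

Orthogonality check:
  u_2 · u_1 = 0 (should be 0)
  u_3 · u_1 = 0 (should be 0)
  u_3 · u_2 = 0 (should be 0)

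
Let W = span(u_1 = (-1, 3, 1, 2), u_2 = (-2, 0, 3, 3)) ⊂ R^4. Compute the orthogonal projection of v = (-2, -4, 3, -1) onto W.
proj_W(v) = (-10/11, -84/19, 439/209, 131/209)

Set up U = [u_1 | ... | u_2] ∈ R^(4×2). The projector onto W = col(U) is P = U (U^T U)^(-1) U^T.
Compute U^T U =
  [15, 11]
  [11, 22],
and U^T v = (-9, 10).
Solve U^T U · c = U^T v for the coefficients: c = (-28/19, 249/209). The projection is proj_W(v) = U c.
Check: (v - proj_W(v)) · u_1 = 0  (should be 0).
Check: (v - proj_W(v)) · u_2 = 0  (should be 0).
Result: proj_W(v) = (-10/11, -84/19, 439/209, 131/209).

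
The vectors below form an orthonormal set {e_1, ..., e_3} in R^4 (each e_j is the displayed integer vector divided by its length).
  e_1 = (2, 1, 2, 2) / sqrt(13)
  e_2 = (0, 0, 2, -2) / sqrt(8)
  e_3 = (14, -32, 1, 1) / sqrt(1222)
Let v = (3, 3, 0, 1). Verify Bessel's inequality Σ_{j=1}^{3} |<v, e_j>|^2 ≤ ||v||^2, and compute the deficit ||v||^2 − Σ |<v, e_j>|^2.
Σ |<v, e_j>|^2 = 569/47; ||v||^2 = 19; deficit = 324/47

Write each e_j = u_j / sqrt(<u_j, u_j>) where u_j is the displayed integer vector. Then <v, e_j> = <v, u_j> / sqrt(<u_j, u_j>), so |<v, e_j>|^2 = <v, u_j>^2 / <u_j, u_j>.
Coefficients: <v, e_1> = 11/sqrt(13), <v, e_2> = -2/sqrt(8), <v, e_3> = -53/sqrt(1222).
Square and sum: Σ |<v, e_j>|^2 = 569/47.
Compute ||v||^2 = v·v = 19.
Deficit = 19 − 569/47 = 324/47 ≥ 0, confirming Bessel's inequality. (The deficit equals ||v − Σ <v,e_j> e_j||^2, the squared distance from v to span{e_j}.)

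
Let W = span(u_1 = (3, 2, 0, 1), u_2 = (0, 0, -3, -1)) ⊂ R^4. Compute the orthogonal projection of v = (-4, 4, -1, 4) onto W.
proj_W(v) = (-3/139, -2/139, 42/139, 13/139)

Set up U = [u_1 | ... | u_2] ∈ R^(4×2). The projector onto W = col(U) is P = U (U^T U)^(-1) U^T.
Compute U^T U =
  [14, -1]
  [-1, 10],
and U^T v = (0, -1).
Solve U^T U · c = U^T v for the coefficients: c = (-1/139, -14/139). The projection is proj_W(v) = U c.
Check: (v - proj_W(v)) · u_1 = 0  (should be 0).
Check: (v - proj_W(v)) · u_2 = 0  (should be 0).
Result: proj_W(v) = (-3/139, -2/139, 42/139, 13/139).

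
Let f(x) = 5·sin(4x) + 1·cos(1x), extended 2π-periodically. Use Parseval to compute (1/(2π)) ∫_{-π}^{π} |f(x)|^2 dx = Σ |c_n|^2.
Σ |c_n|^2 = 13

Expand |f|^2 and use orthogonality of {sin(nx), cos(mx)} on [-π, π]:
  ∫_{-π}^{π} sin(nx)^2 dx = π, ∫ cos(mx)^2 dx = π, and cross terms integrate to 0.
So ∫_{-π}^{π} f(x)^2 dx = 5^2 · π + 1^2 · π = (25 + 1)π.
Divide by 2π: (25 + 1)/2 = 13.
By Parseval, this equals Σ |c_n|^2.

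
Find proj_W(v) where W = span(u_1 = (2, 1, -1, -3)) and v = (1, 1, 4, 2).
proj_W(v) = (-14/15, -7/15, 7/15, 7/5)

Set up U = [u_1 | ... | u_1] ∈ R^(4×1). The projector onto W = col(U) is P = U (U^T U)^(-1) U^T.
Compute U^T U =
  [15],
and U^T v = (-7).
Solve U^T U · c = U^T v for the coefficients: c = (-7/15). The projection is proj_W(v) = U c.
Check: (v - proj_W(v)) · u_1 = 0  (should be 0).
Result: proj_W(v) = (-14/15, -7/15, 7/15, 7/5).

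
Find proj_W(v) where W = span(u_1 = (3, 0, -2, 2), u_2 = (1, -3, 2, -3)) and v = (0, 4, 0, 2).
proj_W(v) = (-10/9, 139/57, -244/171, 383/171)

Set up U = [u_1 | ... | u_2] ∈ R^(4×2). The projector onto W = col(U) is P = U (U^T U)^(-1) U^T.
Compute U^T U =
  [17, -7]
  [-7, 23],
and U^T v = (4, -18).
Solve U^T U · c = U^T v for the coefficients: c = (-17/171, -139/171). The projection is proj_W(v) = U c.
Check: (v - proj_W(v)) · u_1 = 0  (should be 0).
Check: (v - proj_W(v)) · u_2 = 0  (should be 0).
Result: proj_W(v) = (-10/9, 139/57, -244/171, 383/171).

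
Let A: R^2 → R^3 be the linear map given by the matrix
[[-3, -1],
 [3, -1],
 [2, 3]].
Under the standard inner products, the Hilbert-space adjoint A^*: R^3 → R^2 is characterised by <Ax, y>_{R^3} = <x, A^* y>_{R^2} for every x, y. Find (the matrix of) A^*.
A^* = A^T =
[[-3, 3, 2],
 [-1, -1, 3]]

For real matrices with standard dot products, the defining identity <Ax, y> = <x, A^* y> gives (Ax)^T y = x^T (A^*) y, i.e. x^T A^T y = x^T (A^*) y. Since this holds for all x, y, we must have A^* = A^T. Therefore
A^* =
[[-3, 3, 2],
 [-1, -1, 3]].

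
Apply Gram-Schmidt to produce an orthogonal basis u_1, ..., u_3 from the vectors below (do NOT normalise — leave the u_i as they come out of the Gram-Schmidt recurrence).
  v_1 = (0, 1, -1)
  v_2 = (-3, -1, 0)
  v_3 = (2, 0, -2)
Orthogonal basis:
  u_1 = (0, 1, -1)
  u_2 = (-3, -1/2, -1/2)
  u_3 = (8/19, -24/19, -24/19)

Apply the Gram-Schmidt recurrence
  u_1 = v_1
  u_i = v_i − Σ_{j<i} ((v_i · u_j) / (u_j · u_j)) · u_j.

Step by step this gives:
  u_1 = (0, 1, -1)
  u_2 = (-3, -1/2, -1/2)
  u_3 = (8/19, -24/19, -24/19)

Orthogonality check:
  u_2 · u_1 = 0 (should be 0)
  u_3 · u_1 = 0 (should be 0)
  u_3 · u_2 = 0 (should be 0)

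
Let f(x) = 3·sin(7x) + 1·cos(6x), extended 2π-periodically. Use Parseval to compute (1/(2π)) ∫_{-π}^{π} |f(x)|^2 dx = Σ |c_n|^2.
Σ |c_n|^2 = 5

Expand |f|^2 and use orthogonality of {sin(nx), cos(mx)} on [-π, π]:
  ∫_{-π}^{π} sin(nx)^2 dx = π, ∫ cos(mx)^2 dx = π, and cross terms integrate to 0.
So ∫_{-π}^{π} f(x)^2 dx = 3^2 · π + 1^2 · π = (9 + 1)π.
Divide by 2π: (9 + 1)/2 = 5.
By Parseval, this equals Σ |c_n|^2.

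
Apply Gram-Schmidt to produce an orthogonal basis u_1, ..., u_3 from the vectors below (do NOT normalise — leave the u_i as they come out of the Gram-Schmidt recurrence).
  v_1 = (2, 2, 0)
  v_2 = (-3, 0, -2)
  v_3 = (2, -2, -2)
Orthogonal basis:
  u_1 = (2, 2, 0)
  u_2 = (-3/2, 3/2, -2)
  u_3 = (28/17, -28/17, -42/17)

Apply the Gram-Schmidt recurrence
  u_1 = v_1
  u_i = v_i − Σ_{j<i} ((v_i · u_j) / (u_j · u_j)) · u_j.

Step by step this gives:
  u_1 = (2, 2, 0)
  u_2 = (-3/2, 3/2, -2)
  u_3 = (28/17, -28/17, -42/17)

Orthogonality check:
  u_2 · u_1 = 0 (should be 0)
  u_3 · u_1 = 0 (should be 0)
  u_3 · u_2 = 0 (should be 0)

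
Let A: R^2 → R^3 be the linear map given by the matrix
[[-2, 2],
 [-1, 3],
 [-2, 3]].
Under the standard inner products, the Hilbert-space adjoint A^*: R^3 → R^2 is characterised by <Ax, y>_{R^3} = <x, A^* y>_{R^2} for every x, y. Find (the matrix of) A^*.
A^* = A^T =
[[-2, -1, -2],
 [2, 3, 3]]

For real matrices with standard dot products, the defining identity <Ax, y> = <x, A^* y> gives (Ax)^T y = x^T (A^*) y, i.e. x^T A^T y = x^T (A^*) y. Since this holds for all x, y, we must have A^* = A^T. Therefore
A^* =
[[-2, -1, -2],
 [2, 3, 3]].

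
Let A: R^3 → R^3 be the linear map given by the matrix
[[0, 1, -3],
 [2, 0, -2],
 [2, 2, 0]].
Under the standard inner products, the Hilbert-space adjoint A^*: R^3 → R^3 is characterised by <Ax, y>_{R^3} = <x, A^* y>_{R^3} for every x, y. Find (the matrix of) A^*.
A^* = A^T =
[[0, 2, 2],
 [1, 0, 2],
 [-3, -2, 0]]

For real matrices with standard dot products, the defining identity <Ax, y> = <x, A^* y> gives (Ax)^T y = x^T (A^*) y, i.e. x^T A^T y = x^T (A^*) y. Since this holds for all x, y, we must have A^* = A^T. Therefore
A^* =
[[0, 2, 2],
 [1, 0, 2],
 [-3, -2, 0]].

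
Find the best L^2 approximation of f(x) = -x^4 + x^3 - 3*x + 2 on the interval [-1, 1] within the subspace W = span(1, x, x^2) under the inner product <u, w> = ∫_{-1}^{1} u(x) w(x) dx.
g(x) = -6*x^2/7 - 12*x/5 + 73/35

The best approximation g ∈ W is the orthogonal projection of f onto W. Writing g = a_0 + a_1 x + a_2 x^2, the coefficients solve the normal equations G · a = b where
  G_{ij} = <φ_i, φ_j> and b_i = <f, φ_i>, with φ_0 = 1, φ_1 = x, φ_2 = x^2.
G =
  [2, 0, 2/3]
  [0, 2/3, 0]
  [2/3, 0, 2/5],
b = (18/5, -8/5, 22/21).
Solving gives a_0 = 73/35, a_1 = -12/5, a_2 = -6/7, so
  g(x) = -6*x^2/7 - 12*x/5 + 73/35.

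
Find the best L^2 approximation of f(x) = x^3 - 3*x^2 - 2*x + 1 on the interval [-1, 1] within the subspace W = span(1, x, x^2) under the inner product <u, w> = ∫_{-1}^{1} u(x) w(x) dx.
g(x) = -3*x^2 - 7*x/5 + 1

The best approximation g ∈ W is the orthogonal projection of f onto W. Writing g = a_0 + a_1 x + a_2 x^2, the coefficients solve the normal equations G · a = b where
  G_{ij} = <φ_i, φ_j> and b_i = <f, φ_i>, with φ_0 = 1, φ_1 = x, φ_2 = x^2.
G =
  [2, 0, 2/3]
  [0, 2/3, 0]
  [2/3, 0, 2/5],
b = (0, -14/15, -8/15).
Solving gives a_0 = 1, a_1 = -7/5, a_2 = -3, so
  g(x) = -3*x^2 - 7*x/5 + 1.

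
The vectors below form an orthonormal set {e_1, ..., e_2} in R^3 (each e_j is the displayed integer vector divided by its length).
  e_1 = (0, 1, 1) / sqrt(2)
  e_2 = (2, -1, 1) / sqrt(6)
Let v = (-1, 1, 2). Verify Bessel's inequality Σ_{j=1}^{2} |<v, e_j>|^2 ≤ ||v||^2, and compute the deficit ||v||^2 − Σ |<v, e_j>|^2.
Σ |<v, e_j>|^2 = 14/3; ||v||^2 = 6; deficit = 4/3

Write each e_j = u_j / sqrt(<u_j, u_j>) where u_j is the displayed integer vector. Then <v, e_j> = <v, u_j> / sqrt(<u_j, u_j>), so |<v, e_j>|^2 = <v, u_j>^2 / <u_j, u_j>.
Coefficients: <v, e_1> = 3/sqrt(2), <v, e_2> = -1/sqrt(6).
Square and sum: Σ |<v, e_j>|^2 = 14/3.
Compute ||v||^2 = v·v = 6.
Deficit = 6 − 14/3 = 4/3 ≥ 0, confirming Bessel's inequality. (The deficit equals ||v − Σ <v,e_j> e_j||^2, the squared distance from v to span{e_j}.)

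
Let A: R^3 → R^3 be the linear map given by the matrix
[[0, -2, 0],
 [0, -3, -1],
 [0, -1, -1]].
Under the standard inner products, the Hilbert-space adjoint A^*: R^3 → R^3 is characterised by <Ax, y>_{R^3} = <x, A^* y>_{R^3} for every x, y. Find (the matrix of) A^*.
A^* = A^T =
[[0, 0, 0],
 [-2, -3, -1],
 [0, -1, -1]]

For real matrices with standard dot products, the defining identity <Ax, y> = <x, A^* y> gives (Ax)^T y = x^T (A^*) y, i.e. x^T A^T y = x^T (A^*) y. Since this holds for all x, y, we must have A^* = A^T. Therefore
A^* =
[[0, 0, 0],
 [-2, -3, -1],
 [0, -1, -1]].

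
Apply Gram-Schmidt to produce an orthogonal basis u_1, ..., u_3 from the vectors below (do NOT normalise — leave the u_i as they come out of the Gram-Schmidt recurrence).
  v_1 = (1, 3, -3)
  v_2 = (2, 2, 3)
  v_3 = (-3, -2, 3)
Orthogonal basis:
  u_1 = (1, 3, -3)
  u_2 = (39/19, 41/19, 54/19)
  u_3 = (-585/322, 351/322, 78/161)

Apply the Gram-Schmidt recurrence
  u_1 = v_1
  u_i = v_i − Σ_{j<i} ((v_i · u_j) / (u_j · u_j)) · u_j.

Step by step this gives:
  u_1 = (1, 3, -3)
  u_2 = (39/19, 41/19, 54/19)
  u_3 = (-585/322, 351/322, 78/161)

Orthogonality check:
  u_2 · u_1 = 0 (should be 0)
  u_3 · u_1 = 0 (should be 0)
  u_3 · u_2 = 0 (should be 0)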